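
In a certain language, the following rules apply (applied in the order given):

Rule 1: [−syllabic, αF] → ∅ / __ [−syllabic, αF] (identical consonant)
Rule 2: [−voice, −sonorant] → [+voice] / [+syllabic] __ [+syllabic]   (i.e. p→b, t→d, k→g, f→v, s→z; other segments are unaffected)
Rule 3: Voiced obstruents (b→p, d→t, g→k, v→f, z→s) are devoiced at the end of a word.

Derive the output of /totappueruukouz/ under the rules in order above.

todabueruugous

Rule 1 (degemination): /pp/ is a geminate; the first /p/ deletes. /totappueruukouz/ → totapueruukouz.
Rule 2 (intervocalic voicing): /t/ is a voiceless obstruent between vowels /o/ and /a/, so it voices to [d]. /p/ is a voiceless obstruent between vowels /a/ and /u/, so it voices to [b]. /k/ is a voiceless obstruent between vowels /u/ and /o/, so it voices to [g]. /totapueruukouz/ → todabueruugouz.
Rule 3 (final devoicing): /z/ is a voiced obstruent in word-final position, so it devoices to [s]. /todabueruugouz/ → todabueruugous.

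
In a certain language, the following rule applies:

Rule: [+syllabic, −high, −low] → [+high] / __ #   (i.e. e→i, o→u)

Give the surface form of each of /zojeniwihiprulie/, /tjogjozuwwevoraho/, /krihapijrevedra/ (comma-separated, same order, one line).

/zojeniwihiprulie/: /e/ is a mid vowel in word-final position, so it raises to [i]. → [zojeniwihiprulii].
/tjogjozuwwevoraho/: /o/ is a mid vowel in word-final position, so it raises to [u]. → [tjogjozuwwevorahu].
/krihapijrevedra/: the rule's environment is not met; surfaces unchanged as [krihapijrevedra].

zojeniwihiprulii, tjogjozuwwevorahu, krihapijrevedra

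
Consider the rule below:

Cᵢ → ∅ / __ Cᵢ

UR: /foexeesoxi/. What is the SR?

foexeesoxi

No segment of /foexeesoxi/ meets the structural description of the rule, so the form surfaces unchanged.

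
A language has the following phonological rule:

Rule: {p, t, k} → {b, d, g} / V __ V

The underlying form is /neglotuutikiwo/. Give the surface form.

negloduudigiwo

/t/ is a voiceless stop between vowels /o/ and /u/, so it voices to [d].
/t/ is a voiceless stop between vowels /u/ and /i/, so it voices to [d].
/k/ is a voiceless stop between vowels /i/ and /i/, so it voices to [g].
Surface form: [negloduudigiwo].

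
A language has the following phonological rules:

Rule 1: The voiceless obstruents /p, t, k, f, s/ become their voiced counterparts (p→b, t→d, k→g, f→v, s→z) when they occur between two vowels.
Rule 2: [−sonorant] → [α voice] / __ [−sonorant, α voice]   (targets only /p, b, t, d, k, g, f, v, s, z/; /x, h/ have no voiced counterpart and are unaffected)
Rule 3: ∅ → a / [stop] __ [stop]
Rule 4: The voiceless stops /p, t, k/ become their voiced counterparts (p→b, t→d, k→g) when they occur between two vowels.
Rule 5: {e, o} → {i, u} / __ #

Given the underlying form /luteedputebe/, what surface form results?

Rule 1 (intervocalic voicing): /t/ is a voiceless obstruent between vowels /u/ and /e/, so it voices to [d]. /t/ is a voiceless obstruent between vowels /u/ and /e/, so it voices to [d]. /luteedputebe/ → ludeedpudebe.
Rule 2 (regressive voicing assimilation): /d/ precedes the voiceless obstruent /p/, so it devoices to [t] by assimilation. /ludeedpudebe/ → ludeetpudebe.
Rule 3 (stop-cluster a-epenthesis): /t/ and /p/ form a stop–stop cluster, so [a] is inserted between them. /ludeetpudebe/ → ludeetapudebe.
Rule 4 (intervocalic voicing): /t/ is a voiceless stop between vowels /e/ and /a/, so it voices to [d]. /p/ is a voiceless stop between vowels /a/ and /u/, so it voices to [b]. /ludeetapudebe/ → ludeedabudebe.
Rule 5 (final vowel raising): /e/ is a mid vowel in word-final position, so it raises to [i]. /ludeedabudebe/ → ludeedabudebi.

ludeedabudebi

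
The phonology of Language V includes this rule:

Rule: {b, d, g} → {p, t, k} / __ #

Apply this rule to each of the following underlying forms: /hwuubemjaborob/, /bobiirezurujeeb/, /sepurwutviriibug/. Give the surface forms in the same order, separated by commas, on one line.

/hwuubemjaborob/: /b/ is a voiced stop in word-final position, so it devoices to [p]. → [hwuubemjaborop].
/bobiirezurujeeb/: /b/ is a voiced stop in word-final position, so it devoices to [p]. → [bobiirezurujeep].
/sepurwutviriibug/: /g/ is a voiced stop in word-final position, so it devoices to [k]. → [sepurwutviriibuk].

hwuubemjaborop, bobiirezurujeep, sepurwutviriibuk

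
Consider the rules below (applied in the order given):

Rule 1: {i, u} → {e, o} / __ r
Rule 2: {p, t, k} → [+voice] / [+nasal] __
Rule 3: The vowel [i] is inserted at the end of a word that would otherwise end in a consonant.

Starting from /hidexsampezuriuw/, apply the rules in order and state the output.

Rule 1 (pre-rhotic lowering): /u/ is a high vowel immediately before /r/, so it lowers to [o]. /hidexsampezuriuw/ → hidexsampezoriuw.
Rule 2 (post-nasal voicing): /p/ is a voiceless stop immediately after the nasal /m/, so it voices to [b]. /hidexsampezoriuw/ → hidexsambezoriuw.
Rule 3 (final i-epenthesis): the form ends in the consonant /w/, so [i] is inserted word-finally. /hidexsambezoriuw/ → hidexsambezoriuwi.

hidexsambezoriuwi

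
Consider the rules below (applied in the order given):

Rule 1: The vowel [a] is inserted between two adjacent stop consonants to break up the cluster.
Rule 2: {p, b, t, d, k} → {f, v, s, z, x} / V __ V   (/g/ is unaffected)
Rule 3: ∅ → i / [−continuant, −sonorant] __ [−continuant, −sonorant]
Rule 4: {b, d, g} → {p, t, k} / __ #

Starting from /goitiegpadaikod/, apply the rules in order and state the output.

Rule 1 (stop-cluster a-epenthesis): /g/ and /p/ form a stop–stop cluster, so [a] is inserted between them. /goitiegpadaikod/ → goitiegapadaikod.
Rule 2 (intervocalic spirantization): /t/ is a stop between vowels /i/ and /i/, so it spirantizes to the fricative [s]. /p/ is a stop between vowels /a/ and /a/, so it spirantizes to the fricative [f]. /d/ is a stop between vowels /a/ and /a/, so it spirantizes to the fricative [z]. /k/ is a stop between vowels /i/ and /o/, so it spirantizes to the fricative [x]. /goitiegapadaikod/ → goisiegafazaixod.
Rule 3 (stop-cluster i-epenthesis): no segment meets the environment; /goisiegafazaixod/ is unchanged.
Rule 4 (final devoicing): /d/ is a voiced stop in word-final position, so it devoices to [t]. /goisiegafazaixod/ → goisiegafazaixot.

goisiegafazaixot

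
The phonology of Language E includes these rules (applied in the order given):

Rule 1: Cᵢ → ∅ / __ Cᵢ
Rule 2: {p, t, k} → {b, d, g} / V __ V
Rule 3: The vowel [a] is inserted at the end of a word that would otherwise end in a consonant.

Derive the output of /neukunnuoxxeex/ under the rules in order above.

neugunuoxeexa

Rule 1 (degemination): /nn/ is a geminate; the first /n/ deletes. /xx/ is a geminate; the first /x/ deletes. /neukunnuoxxeex/ → neukunuoxeex.
Rule 2 (intervocalic voicing): /k/ is a voiceless stop between vowels /u/ and /u/, so it voices to [g]. /neukunuoxeex/ → neugunuoxeex.
Rule 3 (final a-epenthesis): the form ends in the consonant /x/, so [a] is inserted word-finally. /neugunuoxeex/ → neugunuoxeexa.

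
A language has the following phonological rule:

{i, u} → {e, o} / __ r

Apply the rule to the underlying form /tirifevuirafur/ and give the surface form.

terifevuerafor

/i/ is a high vowel immediately before /r/, so it lowers to [e].
/i/ is a high vowel immediately before /r/, so it lowers to [e].
/u/ is a high vowel immediately before /r/, so it lowers to [o].
The other instances of /i/, /u/ do not occur in the required environment and remain unchanged.
Surface form: [terifevuerafor].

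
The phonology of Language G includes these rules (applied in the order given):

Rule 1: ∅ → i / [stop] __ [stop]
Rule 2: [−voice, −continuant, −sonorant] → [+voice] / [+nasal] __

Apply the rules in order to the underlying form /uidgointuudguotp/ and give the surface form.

Rule 1 (stop-cluster i-epenthesis): /d/ and /g/ form a stop–stop cluster, so [i] is inserted between them. /d/ and /g/ form a stop–stop cluster, so [i] is inserted between them. /t/ and /p/ form a stop–stop cluster, so [i] is inserted between them. /uidgointuudguotp/ → uidigointuudiguotip.
Rule 2 (post-nasal voicing): /t/ is a voiceless stop immediately after the nasal /n/, so it voices to [d]. /uidigointuudiguotip/ → uidigoinduudiguotip.

uidigoinduudiguotip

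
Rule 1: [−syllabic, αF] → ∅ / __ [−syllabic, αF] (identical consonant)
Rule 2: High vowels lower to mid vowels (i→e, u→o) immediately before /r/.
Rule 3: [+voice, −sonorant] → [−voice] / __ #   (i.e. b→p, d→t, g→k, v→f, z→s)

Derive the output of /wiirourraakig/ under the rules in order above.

wierooraakik

Rule 1 (degemination): /rr/ is a geminate; the first /r/ deletes. /wiirourraakig/ → wiirouraakig.
Rule 2 (pre-rhotic lowering): /i/ is a high vowel immediately before /r/, so it lowers to [e]. /u/ is a high vowel immediately before /r/, so it lowers to [o]. /wiirouraakig/ → wierooraakig.
Rule 3 (final devoicing): /g/ is a voiced obstruent in word-final position, so it devoices to [k]. /wierooraakig/ → wierooraakik.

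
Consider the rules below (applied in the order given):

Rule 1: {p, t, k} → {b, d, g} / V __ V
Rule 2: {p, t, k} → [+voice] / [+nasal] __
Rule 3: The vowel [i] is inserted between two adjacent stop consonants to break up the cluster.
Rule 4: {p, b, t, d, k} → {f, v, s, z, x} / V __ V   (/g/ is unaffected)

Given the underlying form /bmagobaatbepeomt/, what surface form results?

bmagovaasiveveomd

Rule 1 (intervocalic voicing): /p/ is a voiceless stop between vowels /e/ and /e/, so it voices to [b]. /bmagobaatbepeomt/ → bmagobaatbebeomt.
Rule 2 (post-nasal voicing): /t/ is a voiceless stop immediately after the nasal /m/, so it voices to [d]. /bmagobaatbebeomt/ → bmagobaatbebeomd.
Rule 3 (stop-cluster i-epenthesis): /t/ and /b/ form a stop–stop cluster, so [i] is inserted between them. /bmagobaatbebeomd/ → bmagobaatibebeomd.
Rule 4 (intervocalic spirantization): /b/ is a stop between vowels /o/ and /a/, so it spirantizes to the fricative [v]. /t/ is a stop between vowels /a/ and /i/, so it spirantizes to the fricative [s]. /b/ is a stop between vowels /i/ and /e/, so it spirantizes to the fricative [v]. /b/ is a stop between vowels /e/ and /e/, so it spirantizes to the fricative [v]. /bmagobaatibebeomd/ → bmagovaasiveveomd.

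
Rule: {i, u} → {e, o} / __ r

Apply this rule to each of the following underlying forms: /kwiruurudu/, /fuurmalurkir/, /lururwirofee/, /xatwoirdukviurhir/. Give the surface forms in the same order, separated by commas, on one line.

/kwiruurudu/: /i/ is a high vowel immediately before /r/, so it lowers to [e]. /u/ is a high vowel immediately before /r/, so it lowers to [o]. → [kweruorudu].
/fuurmalurkir/: /u/ is a high vowel immediately before /r/, so it lowers to [o]. /u/ is a high vowel immediately before /r/, so it lowers to [o]. /i/ is a high vowel immediately before /r/, so it lowers to [e]. → [fuormalorker].
/lururwirofee/: /u/ is a high vowel immediately before /r/, so it lowers to [o]. /u/ is a high vowel immediately before /r/, so it lowers to [o]. /i/ is a high vowel immediately before /r/, so it lowers to [e]. → [lororwerofee].
/xatwoirdukviurhir/: /i/ is a high vowel immediately before /r/, so it lowers to [e]. /u/ is a high vowel immediately before /r/, so it lowers to [o]. /i/ is a high vowel immediately before /r/, so it lowers to [e]. → [xatwoerdukviorher].

kweruorudu, fuormalorker, lororwerofee, xatwoerdukviorher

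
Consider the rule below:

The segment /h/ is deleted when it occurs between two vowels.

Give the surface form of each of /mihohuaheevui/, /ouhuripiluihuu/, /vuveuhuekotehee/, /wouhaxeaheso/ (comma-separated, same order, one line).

miouaeevui, ouuripiluiuu, vuveuuekoteee, wouaxeaeso

/mihohuaheevui/: /h/ occurs between vowels /i/ and /o/, so it deletes. /h/ occurs between vowels /o/ and /u/, so it deletes. /h/ occurs between vowels /a/ and /e/, so it deletes. → [miouaeevui].
/ouhuripiluihuu/: /h/ occurs between vowels /u/ and /u/, so it deletes. /h/ occurs between vowels /i/ and /u/, so it deletes. → [ouuripiluiuu].
/vuveuhuekotehee/: /h/ occurs between vowels /u/ and /u/, so it deletes. /h/ occurs between vowels /e/ and /e/, so it deletes. → [vuveuuekoteee].
/wouhaxeaheso/: /h/ occurs between vowels /u/ and /a/, so it deletes. /h/ occurs between vowels /a/ and /e/, so it deletes. → [wouaxeaeso].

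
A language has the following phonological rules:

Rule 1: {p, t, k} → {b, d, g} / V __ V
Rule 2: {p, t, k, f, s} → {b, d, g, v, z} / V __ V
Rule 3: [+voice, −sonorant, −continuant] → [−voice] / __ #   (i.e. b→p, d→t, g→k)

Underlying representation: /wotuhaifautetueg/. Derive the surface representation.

woduhaivaudeduek

Rule 1 (intervocalic voicing): /t/ is a voiceless stop between vowels /o/ and /u/, so it voices to [d]. /t/ is a voiceless stop between vowels /u/ and /e/, so it voices to [d]. /t/ is a voiceless stop between vowels /e/ and /u/, so it voices to [d]. /wotuhaifautetueg/ → woduhaifaudedueg.
Rule 2 (intervocalic voicing): /f/ is a voiceless obstruent between vowels /i/ and /a/, so it voices to [v]. /woduhaifaudedueg/ → woduhaivaudedueg.
Rule 3 (final devoicing): /g/ is a voiced stop in word-final position, so it devoices to [k]. /woduhaivaudedueg/ → woduhaivaudeduek.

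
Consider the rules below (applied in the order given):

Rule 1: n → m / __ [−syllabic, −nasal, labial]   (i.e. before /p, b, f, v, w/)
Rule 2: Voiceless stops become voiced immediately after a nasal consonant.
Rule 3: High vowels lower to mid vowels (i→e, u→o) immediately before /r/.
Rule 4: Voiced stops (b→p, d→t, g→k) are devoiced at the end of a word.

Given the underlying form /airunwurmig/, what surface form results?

Rule 1 (nasal place assimilation): /n/ precedes the labial consonant /w/, so it assimilates in place to [m]. /airunwurmig/ → airumwurmig.
Rule 2 (post-nasal voicing): no segment meets the environment; /airumwurmig/ is unchanged.
Rule 3 (pre-rhotic lowering): /i/ is a high vowel immediately before /r/, so it lowers to [e]. /u/ is a high vowel immediately before /r/, so it lowers to [o]. /airumwurmig/ → aerumwormig.
Rule 4 (final devoicing): /g/ is a voiced stop in word-final position, so it devoices to [k]. /aerumwormig/ → aerumwormik.

aerumwormik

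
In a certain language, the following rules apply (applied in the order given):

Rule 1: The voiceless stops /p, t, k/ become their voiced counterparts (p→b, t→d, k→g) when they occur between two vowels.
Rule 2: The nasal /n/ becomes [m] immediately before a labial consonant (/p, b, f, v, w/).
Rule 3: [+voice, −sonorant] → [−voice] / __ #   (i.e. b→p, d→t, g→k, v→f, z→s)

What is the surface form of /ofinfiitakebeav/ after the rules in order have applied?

ofimfiidagebeaf

Rule 1 (intervocalic voicing): /t/ is a voiceless stop between vowels /i/ and /a/, so it voices to [d]. /k/ is a voiceless stop between vowels /a/ and /e/, so it voices to [g]. /ofinfiitakebeav/ → ofinfiidagebeav.
Rule 2 (nasal place assimilation): /n/ precedes the labial consonant /f/, so it assimilates in place to [m]. /ofinfiidagebeav/ → ofimfiidagebeav.
Rule 3 (final devoicing): /v/ is a voiced obstruent in word-final position, so it devoices to [f]. /ofimfiidagebeav/ → ofimfiidagebeaf.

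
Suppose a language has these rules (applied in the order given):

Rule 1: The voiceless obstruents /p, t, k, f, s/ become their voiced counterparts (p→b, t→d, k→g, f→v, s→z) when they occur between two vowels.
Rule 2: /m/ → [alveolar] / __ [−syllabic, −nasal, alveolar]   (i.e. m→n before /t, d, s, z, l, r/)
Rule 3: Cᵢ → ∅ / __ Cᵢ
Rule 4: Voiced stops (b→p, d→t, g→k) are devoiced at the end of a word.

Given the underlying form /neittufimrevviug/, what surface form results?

Rule 1 (intervocalic voicing): /f/ is a voiceless obstruent between vowels /u/ and /i/, so it voices to [v]. /neittufimrevviug/ → neittuvimrevviug.
Rule 2 (nasal place assimilation): /m/ precedes the alveolar consonant /r/, so it assimilates in place to [n]. /neittuvimrevviug/ → neittuvinrevviug.
Rule 3 (degemination): /tt/ is a geminate; the first /t/ deletes. /vv/ is a geminate; the first /v/ deletes. /neittuvinrevviug/ → neituvinreviug.
Rule 4 (final devoicing): /g/ is a voiced stop in word-final position, so it devoices to [k]. /neituvinreviug/ → neituvinreviuk.

neituvinreviuk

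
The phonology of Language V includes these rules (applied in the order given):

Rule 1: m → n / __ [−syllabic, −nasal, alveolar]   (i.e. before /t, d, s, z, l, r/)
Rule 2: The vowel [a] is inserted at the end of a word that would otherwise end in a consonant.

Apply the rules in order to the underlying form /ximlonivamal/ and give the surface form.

xinlonivamala

Rule 1 (nasal place assimilation): /m/ precedes the alveolar consonant /l/, so it assimilates in place to [n]. /ximlonivamal/ → xinlonivamal.
Rule 2 (final a-epenthesis): the form ends in the consonant /l/, so [a] is inserted word-finally. /xinlonivamal/ → xinlonivamala.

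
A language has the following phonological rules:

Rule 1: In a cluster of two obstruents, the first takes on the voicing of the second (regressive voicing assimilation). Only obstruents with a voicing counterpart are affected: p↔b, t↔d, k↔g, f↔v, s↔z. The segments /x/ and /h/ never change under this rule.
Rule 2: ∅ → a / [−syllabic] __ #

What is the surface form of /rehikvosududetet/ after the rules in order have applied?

Rule 1 (regressive voicing assimilation): /k/ precedes the voiced obstruent /v/, so it voices to [g] by assimilation. /rehikvosududetet/ → rehigvosududetet.
Rule 2 (final a-epenthesis): the form ends in the consonant /t/, so [a] is inserted word-finally. /rehigvosududetet/ → rehigvosududeteta.

rehigvosududeteta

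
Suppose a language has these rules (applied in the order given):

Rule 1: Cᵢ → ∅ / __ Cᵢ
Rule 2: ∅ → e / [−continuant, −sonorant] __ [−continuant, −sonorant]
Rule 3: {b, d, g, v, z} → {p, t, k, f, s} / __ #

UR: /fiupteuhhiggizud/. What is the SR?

Rule 1 (degemination): /hh/ is a geminate; the first /h/ deletes. /gg/ is a geminate; the first /g/ deletes. /fiupteuhhiggizud/ → fiupteuhigizud.
Rule 2 (stop-cluster e-epenthesis): /p/ and /t/ form a stop–stop cluster, so [e] is inserted between them. /fiupteuhigizud/ → fiupeteuhigizud.
Rule 3 (final devoicing): /d/ is a voiced obstruent in word-final position, so it devoices to [t]. /fiupeteuhigizud/ → fiupeteuhigizut.

fiupeteuhigizut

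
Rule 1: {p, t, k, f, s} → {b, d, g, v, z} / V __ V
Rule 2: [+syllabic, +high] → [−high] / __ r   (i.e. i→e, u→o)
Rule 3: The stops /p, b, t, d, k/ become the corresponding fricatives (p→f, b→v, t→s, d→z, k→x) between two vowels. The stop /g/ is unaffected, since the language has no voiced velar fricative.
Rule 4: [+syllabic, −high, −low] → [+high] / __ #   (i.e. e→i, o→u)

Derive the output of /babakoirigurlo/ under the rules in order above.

Rule 1 (intervocalic voicing): /k/ is a voiceless obstruent between vowels /a/ and /o/, so it voices to [g]. /babakoirigurlo/ → babagoirigurlo.
Rule 2 (pre-rhotic lowering): /i/ is a high vowel immediately before /r/, so it lowers to [e]. /u/ is a high vowel immediately before /r/, so it lowers to [o]. /babagoirigurlo/ → babagoerigorlo.
Rule 3 (intervocalic spirantization): /b/ is a stop between vowels /a/ and /a/, so it spirantizes to the fricative [v]. /babagoerigorlo/ → bavagoerigorlo.
Rule 4 (final vowel raising): /o/ is a mid vowel in word-final position, so it raises to [u]. /bavagoerigorlo/ → bavagoerigorlu.

bavagoerigorlu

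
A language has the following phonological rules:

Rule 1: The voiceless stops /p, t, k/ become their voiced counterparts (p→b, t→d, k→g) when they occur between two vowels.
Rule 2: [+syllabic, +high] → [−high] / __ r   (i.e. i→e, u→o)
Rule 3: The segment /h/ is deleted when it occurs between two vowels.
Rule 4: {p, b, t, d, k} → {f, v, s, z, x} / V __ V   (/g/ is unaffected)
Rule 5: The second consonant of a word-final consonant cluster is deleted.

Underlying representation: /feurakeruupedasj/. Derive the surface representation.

feorageruuvezas

Rule 1 (intervocalic voicing): /k/ is a voiceless stop between vowels /a/ and /e/, so it voices to [g]. /p/ is a voiceless stop between vowels /u/ and /e/, so it voices to [b]. /feurakeruupedasj/ → feurageruubedasj.
Rule 2 (pre-rhotic lowering): /u/ is a high vowel immediately before /r/, so it lowers to [o]. /feurageruubedasj/ → feorageruubedasj.
Rule 3 (intervocalic h-deletion): no segment meets the environment; /feorageruubedasj/ is unchanged.
Rule 4 (intervocalic spirantization): /b/ is a stop between vowels /u/ and /e/, so it spirantizes to the fricative [v]. /d/ is a stop between vowels /e/ and /a/, so it spirantizes to the fricative [z]. /feorageruubedasj/ → feorageruuvezasj.
Rule 5 (final cluster simplification): /j/ is the second consonant of a word-final cluster /sj/, so it deletes. /feorageruuvezasj/ → feorageruuvezas.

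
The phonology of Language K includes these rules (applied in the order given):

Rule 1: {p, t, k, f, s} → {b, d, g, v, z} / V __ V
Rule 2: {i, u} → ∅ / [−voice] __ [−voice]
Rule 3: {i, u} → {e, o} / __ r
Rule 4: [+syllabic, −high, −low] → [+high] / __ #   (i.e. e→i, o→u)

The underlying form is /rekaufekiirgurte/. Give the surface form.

regauvegiergorti

Rule 1 (intervocalic voicing): /k/ is a voiceless obstruent between vowels /e/ and /a/, so it voices to [g]. /f/ is a voiceless obstruent between vowels /u/ and /e/, so it voices to [v]. /k/ is a voiceless obstruent between vowels /e/ and /i/, so it voices to [g]. /rekaufekiirgurte/ → regauvegiirgurte.
Rule 2 (high vowel syncope): no segment meets the environment; /regauvegiirgurte/ is unchanged.
Rule 3 (pre-rhotic lowering): /i/ is a high vowel immediately before /r/, so it lowers to [e]. /u/ is a high vowel immediately before /r/, so it lowers to [o]. /regauvegiirgurte/ → regauvegiergorte.
Rule 4 (final vowel raising): /e/ is a mid vowel in word-final position, so it raises to [i]. /regauvegiergorte/ → regauvegiergorti.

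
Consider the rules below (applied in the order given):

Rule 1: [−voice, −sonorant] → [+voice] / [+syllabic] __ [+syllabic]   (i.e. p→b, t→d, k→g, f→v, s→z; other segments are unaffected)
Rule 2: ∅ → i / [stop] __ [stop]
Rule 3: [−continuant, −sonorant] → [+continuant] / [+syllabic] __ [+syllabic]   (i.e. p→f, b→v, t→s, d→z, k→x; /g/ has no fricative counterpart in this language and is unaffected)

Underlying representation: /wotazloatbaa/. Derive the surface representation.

Rule 1 (intervocalic voicing): /t/ is a voiceless obstruent between vowels /o/ and /a/, so it voices to [d]. /wotazloatbaa/ → wodazloatbaa.
Rule 2 (stop-cluster i-epenthesis): /t/ and /b/ form a stop–stop cluster, so [i] is inserted between them. /wodazloatbaa/ → wodazloatibaa.
Rule 3 (intervocalic spirantization): /d/ is a stop between vowels /o/ and /a/, so it spirantizes to the fricative [z]. /t/ is a stop between vowels /a/ and /i/, so it spirantizes to the fricative [s]. /b/ is a stop between vowels /i/ and /a/, so it spirantizes to the fricative [v]. /wodazloatibaa/ → wozazloasivaa.

wozazloasivaa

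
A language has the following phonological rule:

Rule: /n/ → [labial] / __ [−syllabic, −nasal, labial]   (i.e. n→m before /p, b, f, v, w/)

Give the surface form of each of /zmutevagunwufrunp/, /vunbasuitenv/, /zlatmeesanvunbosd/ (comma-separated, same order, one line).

/zmutevagunwufrunp/: /n/ precedes the labial consonant /w/, so it assimilates in place to [m]. /n/ precedes the labial consonant /p/, so it assimilates in place to [m]. → [zmutevagumwufrump].
/vunbasuitenv/: /n/ precedes the labial consonant /b/, so it assimilates in place to [m]. /n/ precedes the labial consonant /v/, so it assimilates in place to [m]. → [vumbasuitemv].
/zlatmeesanvunbosd/: /n/ precedes the labial consonant /v/, so it assimilates in place to [m]. /n/ precedes the labial consonant /b/, so it assimilates in place to [m]. → [zlatmeesamvumbosd].

zmutevagumwufrump, vumbasuitemv, zlatmeesamvumbosd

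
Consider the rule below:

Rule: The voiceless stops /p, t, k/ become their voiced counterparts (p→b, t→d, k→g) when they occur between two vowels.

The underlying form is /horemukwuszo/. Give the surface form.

No segment of /horemukwuszo/ meets the structural description of the rule, so the form surfaces unchanged.

horemukwuszo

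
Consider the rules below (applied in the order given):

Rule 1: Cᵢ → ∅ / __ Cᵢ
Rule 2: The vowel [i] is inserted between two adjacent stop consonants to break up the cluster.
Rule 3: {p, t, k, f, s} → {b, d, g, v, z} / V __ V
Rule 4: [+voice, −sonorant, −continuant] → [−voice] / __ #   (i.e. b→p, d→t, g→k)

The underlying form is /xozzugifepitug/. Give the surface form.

Rule 1 (degemination): /zz/ is a geminate; the first /z/ deletes. /xozzugifepitug/ → xozugifepitug.
Rule 2 (stop-cluster i-epenthesis): no segment meets the environment; /xozugifepitug/ is unchanged.
Rule 3 (intervocalic voicing): /f/ is a voiceless obstruent between vowels /i/ and /e/, so it voices to [v]. /p/ is a voiceless obstruent between vowels /e/ and /i/, so it voices to [b]. /t/ is a voiceless obstruent between vowels /i/ and /u/, so it voices to [d]. /xozugifepitug/ → xozugivebidug.
Rule 4 (final devoicing): /g/ is a voiced stop in word-final position, so it devoices to [k]. /xozugivebidug/ → xozugivebiduk.

xozugivebiduk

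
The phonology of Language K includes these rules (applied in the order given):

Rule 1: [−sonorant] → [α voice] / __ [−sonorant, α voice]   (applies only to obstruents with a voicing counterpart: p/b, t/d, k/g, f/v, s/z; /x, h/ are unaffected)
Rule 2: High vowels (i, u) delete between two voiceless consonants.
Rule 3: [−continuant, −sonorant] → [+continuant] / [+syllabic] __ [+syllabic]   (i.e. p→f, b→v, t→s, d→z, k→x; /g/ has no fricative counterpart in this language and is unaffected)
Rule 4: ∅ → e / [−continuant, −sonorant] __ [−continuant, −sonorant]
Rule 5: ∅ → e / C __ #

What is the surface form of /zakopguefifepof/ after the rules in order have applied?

Rule 1 (regressive voicing assimilation): /p/ precedes the voiced obstruent /g/, so it voices to [b] by assimilation. /zakopguefifepof/ → zakobguefifepof.
Rule 2 (high vowel syncope): /i/ is a high vowel flanked by voiceless consonants /f/ and /f/, so it deletes. /zakobguefifepof/ → zakobgueffepof.
Rule 3 (intervocalic spirantization): /k/ is a stop between vowels /a/ and /o/, so it spirantizes to the fricative [x]. /p/ is a stop between vowels /e/ and /o/, so it spirantizes to the fricative [f]. /zakobgueffepof/ → zaxobgueffefof.
Rule 4 (stop-cluster e-epenthesis): /b/ and /g/ form a stop–stop cluster, so [e] is inserted between them. /zaxobgueffefof/ → zaxobegueffefof.
Rule 5 (final e-epenthesis): the form ends in the consonant /f/, so [e] is inserted word-finally. /zaxobegueffefof/ → zaxobegueffefofe.

zaxobegueffefofe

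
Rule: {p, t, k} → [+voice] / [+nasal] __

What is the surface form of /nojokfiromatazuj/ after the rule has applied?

No segment of /nojokfiromatazuj/ meets the structural description of the rule, so the form surfaces unchanged.

nojokfiromatazuj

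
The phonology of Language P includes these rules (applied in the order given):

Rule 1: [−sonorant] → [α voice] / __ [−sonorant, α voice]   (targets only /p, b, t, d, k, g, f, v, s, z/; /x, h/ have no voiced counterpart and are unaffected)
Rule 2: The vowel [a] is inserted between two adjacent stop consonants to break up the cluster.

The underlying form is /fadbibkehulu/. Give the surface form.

fadabipakehulu

Rule 1 (regressive voicing assimilation): /b/ precedes the voiceless obstruent /k/, so it devoices to [p] by assimilation. /fadbibkehulu/ → fadbipkehulu.
Rule 2 (stop-cluster a-epenthesis): /d/ and /b/ form a stop–stop cluster, so [a] is inserted between them. /p/ and /k/ form a stop–stop cluster, so [a] is inserted between them. /fadbipkehulu/ → fadabipakehulu.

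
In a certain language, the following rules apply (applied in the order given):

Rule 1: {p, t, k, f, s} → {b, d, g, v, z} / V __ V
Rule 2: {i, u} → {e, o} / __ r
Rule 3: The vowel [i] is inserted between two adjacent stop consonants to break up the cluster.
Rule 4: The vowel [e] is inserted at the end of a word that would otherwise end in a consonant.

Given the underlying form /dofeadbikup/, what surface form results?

Rule 1 (intervocalic voicing): /f/ is a voiceless obstruent between vowels /o/ and /e/, so it voices to [v]. /k/ is a voiceless obstruent between vowels /i/ and /u/, so it voices to [g]. /dofeadbikup/ → doveadbigup.
Rule 2 (pre-rhotic lowering): no segment meets the environment; /doveadbigup/ is unchanged.
Rule 3 (stop-cluster i-epenthesis): /d/ and /b/ form a stop–stop cluster, so [i] is inserted between them. /doveadbigup/ → doveadibigup.
Rule 4 (final e-epenthesis): the form ends in the consonant /p/, so [e] is inserted word-finally. /doveadibigup/ → doveadibigupe.

doveadibigupe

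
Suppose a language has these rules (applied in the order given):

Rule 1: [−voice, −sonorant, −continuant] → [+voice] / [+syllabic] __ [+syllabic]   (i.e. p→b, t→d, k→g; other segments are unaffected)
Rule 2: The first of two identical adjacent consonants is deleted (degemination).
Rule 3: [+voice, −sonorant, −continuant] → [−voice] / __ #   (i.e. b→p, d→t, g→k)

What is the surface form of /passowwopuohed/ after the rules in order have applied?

Rule 1 (intervocalic voicing): /p/ is a voiceless stop between vowels /o/ and /u/, so it voices to [b]. /passowwopuohed/ → passowwobuohed.
Rule 2 (degemination): /ss/ is a geminate; the first /s/ deletes. /ww/ is a geminate; the first /w/ deletes. /passowwobuohed/ → pasowobuohed.
Rule 3 (final devoicing): /d/ is a voiced stop in word-final position, so it devoices to [t]. /pasowobuohed/ → pasowobuohet.

pasowobuohet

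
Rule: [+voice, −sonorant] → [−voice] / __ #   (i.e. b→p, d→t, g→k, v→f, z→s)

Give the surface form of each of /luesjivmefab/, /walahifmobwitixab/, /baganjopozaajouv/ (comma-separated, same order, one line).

luesjivmefap, walahifmobwitixap, baganjopozaajouf

/luesjivmefab/: /b/ is a voiced obstruent in word-final position, so it devoices to [p]. → [luesjivmefap].
/walahifmobwitixab/: /b/ is a voiced obstruent in word-final position, so it devoices to [p]. → [walahifmobwitixap].
/baganjopozaajouv/: /v/ is a voiced obstruent in word-final position, so it devoices to [f]. → [baganjopozaajouf].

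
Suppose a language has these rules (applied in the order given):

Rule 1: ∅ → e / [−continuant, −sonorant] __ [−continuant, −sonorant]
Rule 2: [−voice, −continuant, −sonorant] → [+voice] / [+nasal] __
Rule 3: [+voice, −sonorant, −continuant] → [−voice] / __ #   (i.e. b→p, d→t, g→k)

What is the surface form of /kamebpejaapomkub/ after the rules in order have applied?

Rule 1 (stop-cluster e-epenthesis): /b/ and /p/ form a stop–stop cluster, so [e] is inserted between them. /kamebpejaapomkub/ → kamebepejaapomkub.
Rule 2 (post-nasal voicing): /k/ is a voiceless stop immediately after the nasal /m/, so it voices to [g]. /kamebepejaapomkub/ → kamebepejaapomgub.
Rule 3 (final devoicing): /b/ is a voiced stop in word-final position, so it devoices to [p]. /kamebepejaapomgub/ → kamebepejaapomgup.

kamebepejaapomgup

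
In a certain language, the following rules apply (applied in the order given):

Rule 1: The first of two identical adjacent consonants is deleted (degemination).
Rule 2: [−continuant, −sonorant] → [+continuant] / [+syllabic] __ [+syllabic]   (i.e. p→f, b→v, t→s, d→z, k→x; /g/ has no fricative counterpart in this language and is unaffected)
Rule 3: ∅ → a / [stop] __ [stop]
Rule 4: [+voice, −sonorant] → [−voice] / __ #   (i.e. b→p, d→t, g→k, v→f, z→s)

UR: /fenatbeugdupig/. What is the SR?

Rule 1 (degemination): no segment meets the environment; /fenatbeugdupig/ is unchanged.
Rule 2 (intervocalic spirantization): /p/ is a stop between vowels /u/ and /i/, so it spirantizes to the fricative [f]. /fenatbeugdupig/ → fenatbeugdufig.
Rule 3 (stop-cluster a-epenthesis): /t/ and /b/ form a stop–stop cluster, so [a] is inserted between them. /g/ and /d/ form a stop–stop cluster, so [a] is inserted between them. /fenatbeugdufig/ → fenatabeugadufig.
Rule 4 (final devoicing): /g/ is a voiced obstruent in word-final position, so it devoices to [k]. /fenatabeugadufig/ → fenatabeugadufik.

fenatabeugadufik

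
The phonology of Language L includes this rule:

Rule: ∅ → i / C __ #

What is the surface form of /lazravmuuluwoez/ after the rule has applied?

the form ends in the consonant /z/, so [i] is inserted word-finally.
Surface form: [lazravmuuluwoezi].

lazravmuuluwoezi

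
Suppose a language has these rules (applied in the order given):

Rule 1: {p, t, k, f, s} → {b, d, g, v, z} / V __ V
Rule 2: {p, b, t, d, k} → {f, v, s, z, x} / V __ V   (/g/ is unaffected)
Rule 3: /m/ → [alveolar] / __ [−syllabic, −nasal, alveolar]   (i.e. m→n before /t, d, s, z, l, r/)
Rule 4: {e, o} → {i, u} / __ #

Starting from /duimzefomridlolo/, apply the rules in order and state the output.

Rule 1 (intervocalic voicing): /f/ is a voiceless obstruent between vowels /e/ and /o/, so it voices to [v]. /duimzefomridlolo/ → duimzevomridlolo.
Rule 2 (intervocalic spirantization): no segment meets the environment; /duimzevomridlolo/ is unchanged.
Rule 3 (nasal place assimilation): /m/ precedes the alveolar consonant /z/, so it assimilates in place to [n]. /m/ precedes the alveolar consonant /r/, so it assimilates in place to [n]. /duimzevomridlolo/ → duinzevonridlolo.
Rule 4 (final vowel raising): /o/ is a mid vowel in word-final position, so it raises to [u]. /duinzevonridlolo/ → duinzevonridlolu.

duinzevonridlolu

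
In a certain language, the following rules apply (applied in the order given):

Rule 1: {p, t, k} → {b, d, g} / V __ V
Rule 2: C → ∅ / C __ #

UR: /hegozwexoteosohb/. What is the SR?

hegozwexodeosoh

Rule 1 (intervocalic voicing): /t/ is a voiceless stop between vowels /o/ and /e/, so it voices to [d]. /hegozwexoteosohb/ → hegozwexodeosohb.
Rule 2 (final cluster simplification): /b/ is the second consonant of a word-final cluster /hb/, so it deletes. /hegozwexodeosohb/ → hegozwexodeosoh.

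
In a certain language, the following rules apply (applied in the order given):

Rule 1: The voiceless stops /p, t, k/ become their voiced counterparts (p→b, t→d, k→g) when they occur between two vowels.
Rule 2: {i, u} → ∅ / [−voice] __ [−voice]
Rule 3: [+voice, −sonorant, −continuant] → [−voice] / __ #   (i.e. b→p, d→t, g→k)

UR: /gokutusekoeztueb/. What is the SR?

gogudusegoeztuep

Rule 1 (intervocalic voicing): /k/ is a voiceless stop between vowels /o/ and /u/, so it voices to [g]. /t/ is a voiceless stop between vowels /u/ and /u/, so it voices to [d]. /k/ is a voiceless stop between vowels /e/ and /o/, so it voices to [g]. /gokutusekoeztueb/ → gogudusegoeztueb.
Rule 2 (high vowel syncope): no segment meets the environment; /gogudusegoeztueb/ is unchanged.
Rule 3 (final devoicing): /b/ is a voiced stop in word-final position, so it devoices to [p]. /gogudusegoeztueb/ → gogudusegoeztuep.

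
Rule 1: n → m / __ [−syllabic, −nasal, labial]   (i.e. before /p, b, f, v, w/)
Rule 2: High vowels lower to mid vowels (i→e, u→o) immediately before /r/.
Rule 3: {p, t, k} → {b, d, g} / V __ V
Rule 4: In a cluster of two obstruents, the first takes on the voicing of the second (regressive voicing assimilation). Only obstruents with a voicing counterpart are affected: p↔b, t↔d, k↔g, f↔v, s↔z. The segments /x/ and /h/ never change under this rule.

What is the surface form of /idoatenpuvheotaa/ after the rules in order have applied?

idoadempufheodaa

Rule 1 (nasal place assimilation): /n/ precedes the labial consonant /p/, so it assimilates in place to [m]. /idoatenpuvheotaa/ → idoatempuvheotaa.
Rule 2 (pre-rhotic lowering): no segment meets the environment; /idoatempuvheotaa/ is unchanged.
Rule 3 (intervocalic voicing): /t/ is a voiceless stop between vowels /a/ and /e/, so it voices to [d]. /t/ is a voiceless stop between vowels /o/ and /a/, so it voices to [d]. /idoatempuvheotaa/ → idoadempuvheodaa.
Rule 4 (regressive voicing assimilation): /v/ precedes the voiceless obstruent /h/, so it devoices to [f] by assimilation. /idoadempuvheodaa/ → idoadempufheodaa.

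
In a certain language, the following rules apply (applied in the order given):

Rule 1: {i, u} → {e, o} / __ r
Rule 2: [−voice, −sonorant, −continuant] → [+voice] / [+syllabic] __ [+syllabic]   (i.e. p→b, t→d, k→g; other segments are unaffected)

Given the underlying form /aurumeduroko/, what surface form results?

aorumedorogo

Rule 1 (pre-rhotic lowering): /u/ is a high vowel immediately before /r/, so it lowers to [o]. /u/ is a high vowel immediately before /r/, so it lowers to [o]. /aurumeduroko/ → aorumedoroko.
Rule 2 (intervocalic voicing): /k/ is a voiceless stop between vowels /o/ and /o/, so it voices to [g]. /aorumedoroko/ → aorumedorogo.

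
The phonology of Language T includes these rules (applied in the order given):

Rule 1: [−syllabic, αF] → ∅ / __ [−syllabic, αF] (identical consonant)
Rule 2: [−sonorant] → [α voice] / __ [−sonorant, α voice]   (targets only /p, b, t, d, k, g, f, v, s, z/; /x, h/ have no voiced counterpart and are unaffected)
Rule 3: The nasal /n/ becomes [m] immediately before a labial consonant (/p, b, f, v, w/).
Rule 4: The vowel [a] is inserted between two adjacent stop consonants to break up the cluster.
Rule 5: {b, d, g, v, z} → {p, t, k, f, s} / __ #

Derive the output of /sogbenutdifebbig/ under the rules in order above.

Rule 1 (degemination): /bb/ is a geminate; the first /b/ deletes. /sogbenutdifebbig/ → sogbenutdifebig.
Rule 2 (regressive voicing assimilation): /t/ precedes the voiced obstruent /d/, so it voices to [d] by assimilation. /sogbenutdifebig/ → sogbenuddifebig.
Rule 3 (nasal place assimilation): no segment meets the environment; /sogbenuddifebig/ is unchanged.
Rule 4 (stop-cluster a-epenthesis): /g/ and /b/ form a stop–stop cluster, so [a] is inserted between them. /d/ and /d/ form a stop–stop cluster, so [a] is inserted between them. /sogbenuddifebig/ → sogabenudadifebig.
Rule 5 (final devoicing): /g/ is a voiced obstruent in word-final position, so it devoices to [k]. /sogabenudadifebig/ → sogabenudadifebik.

sogabenudadifebik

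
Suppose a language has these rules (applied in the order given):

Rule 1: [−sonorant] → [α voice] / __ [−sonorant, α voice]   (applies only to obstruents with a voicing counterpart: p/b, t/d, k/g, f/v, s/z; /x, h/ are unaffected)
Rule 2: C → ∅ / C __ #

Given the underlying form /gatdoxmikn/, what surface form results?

Rule 1 (regressive voicing assimilation): /t/ precedes the voiced obstruent /d/, so it voices to [d] by assimilation. /gatdoxmikn/ → gaddoxmikn.
Rule 2 (final cluster simplification): /n/ is the second consonant of a word-final cluster /kn/, so it deletes. /gaddoxmikn/ → gaddoxmik.

gaddoxmik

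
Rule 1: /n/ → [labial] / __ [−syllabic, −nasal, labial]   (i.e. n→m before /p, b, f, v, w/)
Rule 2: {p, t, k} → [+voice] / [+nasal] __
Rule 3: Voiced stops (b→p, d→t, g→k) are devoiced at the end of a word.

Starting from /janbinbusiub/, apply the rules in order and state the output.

jambimbusiup

Rule 1 (nasal place assimilation): /n/ precedes the labial consonant /b/, so it assimilates in place to [m]. /n/ precedes the labial consonant /b/, so it assimilates in place to [m]. /janbinbusiub/ → jambimbusiub.
Rule 2 (post-nasal voicing): no segment meets the environment; /jambimbusiub/ is unchanged.
Rule 3 (final devoicing): /b/ is a voiced stop in word-final position, so it devoices to [p]. /jambimbusiub/ → jambimbusiup.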